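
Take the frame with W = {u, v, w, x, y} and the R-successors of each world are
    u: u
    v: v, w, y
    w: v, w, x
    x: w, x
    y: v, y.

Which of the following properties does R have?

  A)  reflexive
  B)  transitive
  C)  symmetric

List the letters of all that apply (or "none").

A, C

(A) reflexive: each world relates to itself.
(B) not transitive: v R w and w R x but not v R x.
(C) symmetric: every R-edge is matched by its reverse.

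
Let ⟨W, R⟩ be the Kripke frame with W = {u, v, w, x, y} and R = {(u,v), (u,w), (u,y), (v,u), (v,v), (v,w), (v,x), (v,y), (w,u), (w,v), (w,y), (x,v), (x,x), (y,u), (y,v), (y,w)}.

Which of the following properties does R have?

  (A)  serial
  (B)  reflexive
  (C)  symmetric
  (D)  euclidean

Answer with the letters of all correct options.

A, C

(A) serial: every world has an R-successor.
(B) not reflexive: not u R u.
(C) symmetric: every R-edge is matched by its reverse.
(D) not euclidean: v R u and v R x but not u R x.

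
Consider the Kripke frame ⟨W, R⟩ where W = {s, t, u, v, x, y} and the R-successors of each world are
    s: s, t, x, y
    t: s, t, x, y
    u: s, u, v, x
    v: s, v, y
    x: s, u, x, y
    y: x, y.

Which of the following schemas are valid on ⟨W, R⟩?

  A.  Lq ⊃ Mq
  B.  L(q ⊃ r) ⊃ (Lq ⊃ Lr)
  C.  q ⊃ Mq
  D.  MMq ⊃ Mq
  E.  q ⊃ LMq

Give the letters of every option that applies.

R is reflexive: each world relates to itself.
R is not symmetric: s R y but not y R s.
R is not transitive: s R x and x R u but not s R u.
R is serial: every world has an R-successor.
(A) axiom D: valid iff R is serial. R is serial — valid.
(B) L(q ⊃ r) ⊃ (Lq ⊃ Lr) is axiom K, valid on every Kripke frame — valid.
(C) q ⊃ Mq is the dual of axiom T; it is valid on a frame exactly when R is reflexive. R is reflexive, so valid.
(D) MMq ⊃ Mq is the dual of axiom 4, which corresponds to transitivity. R is not transitive — not valid.
(E) q ⊃ LMq is axiom B; it is valid on a frame exactly when R is symmetric. R is not symmetric, so not valid.

A, B, C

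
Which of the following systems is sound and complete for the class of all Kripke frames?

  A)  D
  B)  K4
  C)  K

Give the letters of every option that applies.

C

(A) D is determined by the class of serial frames.
(B) K4 is determined by the class of transitive frames.
(C) K is determined by exactly this class.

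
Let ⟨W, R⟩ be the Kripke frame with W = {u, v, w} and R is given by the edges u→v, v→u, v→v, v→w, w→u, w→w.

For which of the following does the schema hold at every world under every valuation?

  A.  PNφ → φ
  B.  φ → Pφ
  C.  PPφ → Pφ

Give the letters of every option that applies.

R is not reflexive: not u R u.
R is not symmetric: v R w but not w R v.
R is not transitive: u R v and v R u but not u R u.
(A) PNφ → φ (the dual of axiom B) characterises the symmetric frames. R is not symmetric — not valid.
(B) φ → Pφ (the dual of axiom T) characterises the reflexive frames. R is not reflexive — not valid.
(C) PPφ → Pφ (the dual of axiom 4) characterises the transitive frames. R is not transitive — not valid.

none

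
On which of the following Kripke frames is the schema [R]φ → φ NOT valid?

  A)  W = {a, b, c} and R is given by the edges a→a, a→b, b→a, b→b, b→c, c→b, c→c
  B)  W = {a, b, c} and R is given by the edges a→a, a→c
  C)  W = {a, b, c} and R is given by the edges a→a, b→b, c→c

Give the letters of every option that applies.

B

The schema [R]φ → φ is axiom T; it is valid on a frame iff R is reflexive.
(A) R is reflexive (each world relates to itself), so the schema is valid here.
(B) R is not reflexive (not b R b), so the schema fails here.
(C) R is reflexive (each world relates to itself), so the schema is valid here.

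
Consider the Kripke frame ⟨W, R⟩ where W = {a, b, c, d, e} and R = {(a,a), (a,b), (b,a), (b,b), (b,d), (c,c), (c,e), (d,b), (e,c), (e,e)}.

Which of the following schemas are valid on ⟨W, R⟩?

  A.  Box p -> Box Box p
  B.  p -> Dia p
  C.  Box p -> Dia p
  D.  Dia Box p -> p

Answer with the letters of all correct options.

R is not reflexive: not d R d.
R is symmetric: every R-edge is matched by its reverse.
R is not transitive: a R b and b R d but not a R d.
R is serial: every world has an R-successor.
(A) Box p -> Box Box p is axiom 4, which corresponds to transitivity. R is not transitive — not valid.
(B) p -> Dia p is the dual of axiom T; it is valid on a frame exactly when R is reflexive. R is not reflexive, so not valid.
(C) Box p -> Dia p is axiom D; it is valid on a frame exactly when R is serial. R is serial, so valid.
(D) Dia Box p -> p is the dual of axiom B, which corresponds to symmetry. R is symmetric — valid.

C, D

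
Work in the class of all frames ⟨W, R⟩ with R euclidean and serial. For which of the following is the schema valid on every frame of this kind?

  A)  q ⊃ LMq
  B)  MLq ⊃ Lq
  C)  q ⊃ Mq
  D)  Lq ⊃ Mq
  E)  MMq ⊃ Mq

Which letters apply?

B, D

(A) q ⊃ LMq is axiom B, which corresponds to symmetry. Such an R need not be symmetric — not valid.
(B) MLq ⊃ Lq is the dual of axiom 5, which corresponds to the euclidean property. Every such R is euclidean — valid.
(C) q ⊃ Mq is the dual of axiom T, which corresponds to reflexivity. Such an R need not be reflexive — not valid.
(D) Lq ⊃ Mq is axiom D; it is valid on a frame exactly when R is serial. Every such R is serial, so valid.
(E) the dual of axiom 4: valid iff R is transitive. Such an R need not be transitive — not valid.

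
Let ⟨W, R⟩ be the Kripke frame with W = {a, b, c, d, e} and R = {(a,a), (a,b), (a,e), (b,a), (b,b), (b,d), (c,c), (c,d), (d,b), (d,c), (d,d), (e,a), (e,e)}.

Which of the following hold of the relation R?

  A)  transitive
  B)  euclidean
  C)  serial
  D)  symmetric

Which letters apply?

C, D

(A) not transitive: a R b and b R d but not a R d.
(B) not euclidean: a R b and a R e but not b R e.
(C) serial: every world has an R-successor.
(D) symmetric: every R-edge is matched by its reverse.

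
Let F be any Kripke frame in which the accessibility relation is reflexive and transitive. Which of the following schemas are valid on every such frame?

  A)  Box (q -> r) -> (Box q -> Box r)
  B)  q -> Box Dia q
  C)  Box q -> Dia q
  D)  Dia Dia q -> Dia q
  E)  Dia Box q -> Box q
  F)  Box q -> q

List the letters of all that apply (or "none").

Reflexive relations are serial.
(A) Box (q -> r) -> (Box q -> Box r) is the K axiom; it holds on all frames — valid.
(B) q -> Box Dia q (axiom B) characterises the symmetric frames. Such an R need not be symmetric — not valid.
(C) Box q -> Dia q (axiom D) characterises the serial frames. Every such R is serial — valid.
(D) Dia Dia q -> Dia q (the dual of axiom 4) characterises the transitive frames. Every such R is transitive — valid.
(E) Dia Box q -> Box q (the dual of axiom 5) characterises the euclidean frames. Such an R need not be euclidean — not valid.
(F) Box q -> q is axiom T, which corresponds to reflexivity. Every such R is reflexive — valid.

A, C, D, F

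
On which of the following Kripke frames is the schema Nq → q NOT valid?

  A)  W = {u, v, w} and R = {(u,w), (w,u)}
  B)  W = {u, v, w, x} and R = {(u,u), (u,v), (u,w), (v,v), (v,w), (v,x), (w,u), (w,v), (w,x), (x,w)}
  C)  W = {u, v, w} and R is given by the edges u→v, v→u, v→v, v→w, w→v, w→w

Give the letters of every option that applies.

The schema Nq → q is axiom T; it is valid on a frame iff R is reflexive.
(A) R is not reflexive (not u R u), so the schema fails here.
(B) R is not reflexive (not w R w), so the schema fails here.
(C) R is not reflexive (not u R u), so the schema fails here.

A, B, C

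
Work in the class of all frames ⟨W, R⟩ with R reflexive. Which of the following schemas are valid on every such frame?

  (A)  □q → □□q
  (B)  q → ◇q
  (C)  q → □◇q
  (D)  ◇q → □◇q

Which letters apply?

B

A reflexive relation is serial.
(A) □q → □□q is axiom 4; it is valid on a frame exactly when R is transitive. Such an R need not be transitive, so not valid.
(B) q → ◇q is the dual of axiom T; it is valid on a frame exactly when R is reflexive. Every such R is reflexive, so valid.
(C) q → □◇q (axiom B) characterises the symmetric frames. Such an R need not be symmetric — not valid.
(D) ◇q → □◇q is axiom 5; it is valid on a frame exactly when R is euclidean. Such an R need not be euclidean, so not valid.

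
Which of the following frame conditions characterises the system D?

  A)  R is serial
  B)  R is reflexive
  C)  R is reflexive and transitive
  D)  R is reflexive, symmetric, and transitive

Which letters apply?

A

(A) D is sound and complete for exactly this class.
(B) this class determines T (= KT), not D.
(C) this class determines S4, not D.
(D) this class determines S5, not D.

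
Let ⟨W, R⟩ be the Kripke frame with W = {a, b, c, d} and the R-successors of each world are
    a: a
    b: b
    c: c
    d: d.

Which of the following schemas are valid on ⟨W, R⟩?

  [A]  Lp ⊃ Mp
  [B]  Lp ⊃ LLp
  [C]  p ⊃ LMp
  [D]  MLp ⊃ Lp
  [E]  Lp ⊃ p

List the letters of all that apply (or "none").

A, B, C, D, E

R is reflexive: each world relates to itself.
R is symmetric: every R-edge is matched by its reverse.
R is transitive: R is closed under composition.
R is euclidean: any two R-successors of the same world are R-related.
R is serial: every world has an R-successor.
(A) Lp ⊃ Mp is axiom D; it is valid on a frame exactly when R is serial. R is serial, so valid.
(B) Lp ⊃ LLp is axiom 4, which corresponds to transitivity. R is transitive — valid.
(C) p ⊃ LMp is axiom B; it is valid on a frame exactly when R is symmetric. R is symmetric, so valid.
(D) MLp ⊃ Lp is the dual of axiom 5; it is valid on a frame exactly when R is euclidean. R is euclidean, so valid.
(E) Lp ⊃ p is axiom T; it is valid on a frame exactly when R is reflexive. R is reflexive, so valid.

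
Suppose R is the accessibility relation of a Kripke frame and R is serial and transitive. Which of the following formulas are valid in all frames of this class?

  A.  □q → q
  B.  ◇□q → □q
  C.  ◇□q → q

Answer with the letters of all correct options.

(A) □q → q is axiom T, which corresponds to reflexivity. Such an R need not be reflexive — not valid.
(B) the dual of axiom 5: valid iff R is euclidean. Such an R need not be euclidean — not valid.
(C) ◇□q → q is the dual of axiom B, which corresponds to symmetry. Such an R need not be symmetric — not valid.

none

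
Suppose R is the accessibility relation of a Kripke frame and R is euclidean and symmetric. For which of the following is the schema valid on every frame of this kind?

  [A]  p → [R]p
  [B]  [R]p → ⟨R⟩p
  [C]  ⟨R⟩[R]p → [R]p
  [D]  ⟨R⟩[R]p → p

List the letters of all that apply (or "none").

A symmetric euclidean relation is transitive (uRv and vRw give vRu by symmetry, then uRw by the euclidean condition, applied at v).
(A) p → [R]p (equivalent to ◇p→p) corresponds to R being a subset of the identity. Such an R need not be a subset of the identity, so not valid.
(B) [R]p → ⟨R⟩p is axiom D, which corresponds to seriality. Such an R need not be serial — not valid.
(C) ⟨R⟩[R]p → [R]p (the dual of axiom 5) characterises the euclidean frames. Every such R is euclidean — valid.
(D) the dual of axiom B: valid iff R is symmetric. Every such R is symmetric — valid.

C, D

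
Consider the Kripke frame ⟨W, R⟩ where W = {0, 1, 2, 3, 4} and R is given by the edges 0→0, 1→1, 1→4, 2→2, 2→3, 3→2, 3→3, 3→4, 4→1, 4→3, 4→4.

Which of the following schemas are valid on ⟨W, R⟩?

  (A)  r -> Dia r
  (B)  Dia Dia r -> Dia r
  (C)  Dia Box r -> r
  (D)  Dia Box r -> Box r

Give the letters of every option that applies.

R is reflexive: each world relates to itself.
R is symmetric: every R-edge is matched by its reverse.
R is not transitive: 1 R 4 and 4 R 3 but not 1 R 3.
R is not euclidean: 3 R 2 and 3 R 4 but not 2 R 4.
(A) r -> Dia r is the dual of axiom T; it is valid on a frame exactly when R is reflexive. R is reflexive, so valid.
(B) Dia Dia r -> Dia r (the dual of axiom 4) characterises the transitive frames. R is not transitive — not valid.
(C) Dia Box r -> r is the dual of axiom B; it is valid on a frame exactly when R is symmetric. R is symmetric, so valid.
(D) Dia Box r -> Box r is the dual of axiom 5; it is valid on a frame exactly when R is euclidean. R is not euclidean, so not valid.

A, C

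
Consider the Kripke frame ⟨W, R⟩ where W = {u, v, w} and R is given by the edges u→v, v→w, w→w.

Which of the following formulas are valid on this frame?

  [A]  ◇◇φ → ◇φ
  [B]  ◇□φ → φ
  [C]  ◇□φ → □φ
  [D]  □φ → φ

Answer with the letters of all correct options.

none

R is not reflexive: not u R u.
R is not symmetric: u R v but not v R u.
R is not transitive: u R v and v R w but not u R w.
R is not euclidean: u R v and u R v but not v R v.
(A) ◇◇φ → ◇φ is the dual of axiom 4, which corresponds to transitivity. R is not transitive — not valid.
(B) ◇□φ → φ is the dual of axiom B, which corresponds to symmetry. R is not symmetric — not valid.
(C) ◇□φ → □φ is the dual of axiom 5; it is valid on a frame exactly when R is euclidean. R is not euclidean, so not valid.
(D) □φ → φ (axiom T) characterises the reflexive frames. R is not reflexive — not valid.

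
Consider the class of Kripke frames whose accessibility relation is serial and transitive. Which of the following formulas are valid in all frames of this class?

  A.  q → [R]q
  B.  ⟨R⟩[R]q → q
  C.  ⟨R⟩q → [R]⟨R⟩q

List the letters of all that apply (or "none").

(A) q → [R]q (equivalent to ◇p→p) corresponds to R being a subset of the identity. Such an R need not be a subset of the identity, so not valid.
(B) ⟨R⟩[R]q → q (the dual of axiom B) characterises the symmetric frames. Such an R need not be symmetric — not valid.
(C) ⟨R⟩q → [R]⟨R⟩q is axiom 5; it is valid on a frame exactly when R is euclidean. Such an R need not be euclidean, so not valid.

none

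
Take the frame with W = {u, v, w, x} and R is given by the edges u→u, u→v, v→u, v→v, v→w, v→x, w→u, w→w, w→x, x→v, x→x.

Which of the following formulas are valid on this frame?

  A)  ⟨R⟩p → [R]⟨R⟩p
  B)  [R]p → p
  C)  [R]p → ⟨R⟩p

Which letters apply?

R is reflexive: each world relates to itself.
R is not euclidean: v R u and v R w but not u R w.
R is serial: every world has an R-successor.
(A) ⟨R⟩p → [R]⟨R⟩p is axiom 5; it is valid on a frame exactly when R is euclidean. R is not euclidean, so not valid.
(B) [R]p → p is axiom T; it is valid on a frame exactly when R is reflexive. R is reflexive, so valid.
(C) [R]p → ⟨R⟩p (axiom D) characterises the serial frames. R is serial — valid.

B, C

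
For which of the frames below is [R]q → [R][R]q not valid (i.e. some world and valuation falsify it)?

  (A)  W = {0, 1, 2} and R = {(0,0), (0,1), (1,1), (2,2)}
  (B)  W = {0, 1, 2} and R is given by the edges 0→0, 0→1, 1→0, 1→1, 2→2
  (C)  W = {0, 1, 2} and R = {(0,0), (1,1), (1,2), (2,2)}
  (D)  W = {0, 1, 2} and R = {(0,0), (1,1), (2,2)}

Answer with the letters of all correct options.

The schema [R]q → [R][R]q is axiom 4; it is valid on a frame iff R is transitive.
(A) R is transitive (R is closed under composition), so the schema is valid here.
(B) R is transitive (R is closed under composition), so the schema is valid here.
(C) R is transitive (R is closed under composition), so the schema is valid here.
(D) R is transitive (R is closed under composition), so the schema is valid here.

none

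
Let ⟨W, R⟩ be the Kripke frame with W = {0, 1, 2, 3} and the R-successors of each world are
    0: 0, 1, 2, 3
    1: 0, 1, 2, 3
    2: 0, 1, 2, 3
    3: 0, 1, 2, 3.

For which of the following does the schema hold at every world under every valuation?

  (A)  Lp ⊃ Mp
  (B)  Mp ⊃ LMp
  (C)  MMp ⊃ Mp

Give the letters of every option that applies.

R is transitive: R is closed under composition.
R is euclidean: any two R-successors of the same world are R-related.
R is serial: every world has an R-successor.
(A) Lp ⊃ Mp (axiom D) characterises the serial frames. R is serial — valid.
(B) Mp ⊃ LMp is axiom 5, which corresponds to the euclidean property. R is euclidean — valid.
(C) MMp ⊃ Mp (the dual of axiom 4) characterises the transitive frames. R is transitive — valid.

A, B, C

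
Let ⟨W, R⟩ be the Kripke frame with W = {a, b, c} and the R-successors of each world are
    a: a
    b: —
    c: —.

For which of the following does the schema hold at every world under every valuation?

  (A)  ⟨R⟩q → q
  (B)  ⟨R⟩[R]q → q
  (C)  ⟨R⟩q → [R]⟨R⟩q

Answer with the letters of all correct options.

A, B, C

R is symmetric: every R-edge is matched by its reverse.
R is euclidean: any two R-successors of the same world are R-related.
R is a subset of the identity: every R-edge is a self-loop.
(A) ⟨R⟩q → q (the converse of T) corresponds to R being a subset of the identity. Here R ⊆ identity, so valid.
(B) ⟨R⟩[R]q → q is the dual of axiom B; it is valid on a frame exactly when R is symmetric. R is symmetric, so valid.
(C) axiom 5: valid iff R is euclidean. R is euclidean — valid.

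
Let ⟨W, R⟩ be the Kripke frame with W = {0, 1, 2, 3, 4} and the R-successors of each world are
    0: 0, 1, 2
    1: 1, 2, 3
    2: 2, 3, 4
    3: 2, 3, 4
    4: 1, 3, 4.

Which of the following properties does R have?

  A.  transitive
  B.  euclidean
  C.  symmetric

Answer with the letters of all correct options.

none

(A) not transitive: 0 R 1 and 1 R 3 but not 0 R 3.
(B) not euclidean: 0 R 1 and 0 R 0 but not 1 R 0.
(C) not symmetric: 0 R 1 but not 1 R 0.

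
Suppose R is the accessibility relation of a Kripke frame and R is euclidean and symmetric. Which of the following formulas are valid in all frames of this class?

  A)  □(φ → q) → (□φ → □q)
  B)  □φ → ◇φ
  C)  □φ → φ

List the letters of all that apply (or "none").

A

A symmetric euclidean relation is transitive (uRv and vRw give vRu by symmetry, then uRw by the euclidean condition, applied at v).
(A) □(φ → q) → (□φ → □q) is axiom K, valid on every Kripke frame — valid.
(B) axiom D: valid iff R is serial. Such an R need not be serial — not valid.
(C) □φ → φ is axiom T, which corresponds to reflexivity. Such an R need not be reflexive — not valid.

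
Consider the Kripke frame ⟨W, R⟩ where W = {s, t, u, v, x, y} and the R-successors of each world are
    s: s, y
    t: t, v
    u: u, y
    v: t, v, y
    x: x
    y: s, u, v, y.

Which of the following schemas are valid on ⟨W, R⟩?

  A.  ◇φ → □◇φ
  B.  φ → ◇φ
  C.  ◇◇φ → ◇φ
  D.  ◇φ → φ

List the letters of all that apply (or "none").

R is reflexive: each world relates to itself.
R is not transitive: s R y and y R u but not s R u.
R is not euclidean: v R t and v R y but not t R y.
R is not a subset of the identity: s R y with s ≠ y.
(A) ◇φ → □◇φ is axiom 5; it is valid on a frame exactly when R is euclidean. R is not euclidean, so not valid.
(B) φ → ◇φ (the dual of axiom T) characterises the reflexive frames. R is reflexive — valid.
(C) ◇◇φ → ◇φ (the dual of axiom 4) characterises the transitive frames. R is not transitive — not valid.
(D) ◇φ → φ (the converse of T) corresponds to R being a subset of the identity. Here R ⊄ identity, so not valid.

B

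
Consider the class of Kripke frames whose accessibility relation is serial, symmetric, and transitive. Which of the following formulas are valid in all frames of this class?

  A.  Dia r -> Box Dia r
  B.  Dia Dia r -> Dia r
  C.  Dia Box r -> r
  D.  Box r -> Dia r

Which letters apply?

A serial symmetric transitive relation is reflexive (take any v with uRv; symmetry gives vRu and transitivity gives uRu), hence an equivalence relation.
(A) Dia r -> Box Dia r is axiom 5; it is valid on a frame exactly when R is euclidean. Every such R is euclidean, so valid.
(B) Dia Dia r -> Dia r is the dual of axiom 4; it is valid on a frame exactly when R is transitive. Every such R is transitive, so valid.
(C) the dual of axiom B: valid iff R is symmetric. Every such R is symmetric — valid.
(D) Box r -> Dia r is axiom D, which corresponds to seriality. Every such R is serial — valid.

A, B, C, D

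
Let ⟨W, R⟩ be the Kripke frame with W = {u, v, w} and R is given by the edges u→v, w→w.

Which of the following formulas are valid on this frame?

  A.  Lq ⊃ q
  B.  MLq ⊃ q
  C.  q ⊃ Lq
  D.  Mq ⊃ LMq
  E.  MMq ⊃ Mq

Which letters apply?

R is not reflexive: not u R u.
R is not symmetric: u R v but not v R u.
R is transitive: R is closed under composition.
R is not euclidean: u R v and u R v but not v R v.
R is not a subset of the identity: u R v with u ≠ v.
(A) Lq ⊃ q is axiom T; it is valid on a frame exactly when R is reflexive. R is not reflexive, so not valid.
(B) MLq ⊃ q (the dual of axiom B) characterises the symmetric frames. R is not symmetric — not valid.
(C) q ⊃ Lq (equivalent to ◇p→p) corresponds to R being a subset of the identity. Here R ⊄ identity, so not valid.
(D) Mq ⊃ LMq (axiom 5) characterises the euclidean frames. R is not euclidean — not valid.
(E) MMq ⊃ Mq is the dual of axiom 4; it is valid on a frame exactly when R is transitive. R is transitive, so valid.

E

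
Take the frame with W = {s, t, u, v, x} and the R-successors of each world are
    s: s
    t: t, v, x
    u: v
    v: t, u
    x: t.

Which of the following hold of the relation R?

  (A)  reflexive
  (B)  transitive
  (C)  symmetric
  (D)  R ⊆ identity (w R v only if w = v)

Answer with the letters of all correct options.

(A) not reflexive: not u R u.
(B) not transitive: t R v and v R u but not t R u.
(C) symmetric: every R-edge is matched by its reverse.
(D) not ⊆ identity: t R v with t ≠ v.

C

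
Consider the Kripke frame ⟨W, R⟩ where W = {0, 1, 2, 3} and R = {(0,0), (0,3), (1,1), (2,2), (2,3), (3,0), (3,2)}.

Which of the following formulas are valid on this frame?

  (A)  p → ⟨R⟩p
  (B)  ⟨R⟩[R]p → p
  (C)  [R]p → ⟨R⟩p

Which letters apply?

B, C

R is not reflexive: not 3 R 3.
R is symmetric: every R-edge is matched by its reverse.
R is serial: every world has an R-successor.
(A) p → ⟨R⟩p is the dual of axiom T, which corresponds to reflexivity. R is not reflexive — not valid.
(B) ⟨R⟩[R]p → p (the dual of axiom B) characterises the symmetric frames. R is symmetric — valid.
(C) axiom D: valid iff R is serial. R is serial — valid.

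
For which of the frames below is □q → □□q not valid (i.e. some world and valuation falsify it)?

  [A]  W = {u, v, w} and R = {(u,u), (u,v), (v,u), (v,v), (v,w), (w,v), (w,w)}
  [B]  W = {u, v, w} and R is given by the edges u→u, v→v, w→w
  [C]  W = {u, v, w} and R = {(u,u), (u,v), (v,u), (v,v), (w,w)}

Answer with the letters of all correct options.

The schema □q → □□q is axiom 4; it is valid on a frame iff R is transitive.
(A) R is not transitive (u R v and v R w but not u R w), so the schema fails here.
(B) R is transitive (R is closed under composition), so the schema is valid here.
(C) R is transitive (R is closed under composition), so the schema is valid here.

A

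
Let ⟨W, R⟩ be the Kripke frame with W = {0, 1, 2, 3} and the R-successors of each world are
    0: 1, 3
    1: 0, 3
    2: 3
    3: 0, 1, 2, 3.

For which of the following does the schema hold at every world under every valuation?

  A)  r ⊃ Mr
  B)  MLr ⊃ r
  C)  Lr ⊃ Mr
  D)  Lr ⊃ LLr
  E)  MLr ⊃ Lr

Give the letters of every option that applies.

B, C

R is not reflexive: not 0 R 0.
R is symmetric: every R-edge is matched by its reverse.
R is not transitive: 0 R 1 and 1 R 0 but not 0 R 0.
R is not euclidean: 3 R 0 and 3 R 2 but not 0 R 2.
R is serial: every world has an R-successor.
(A) r ⊃ Mr is the dual of axiom T, which corresponds to reflexivity. R is not reflexive — not valid.
(B) MLr ⊃ r is the dual of axiom B; it is valid on a frame exactly when R is symmetric. R is symmetric, so valid.
(C) Lr ⊃ Mr is axiom D, which corresponds to seriality. R is serial — valid.
(D) axiom 4: valid iff R is transitive. R is not transitive — not valid.
(E) the dual of axiom 5: valid iff R is euclidean. R is not euclidean — not valid.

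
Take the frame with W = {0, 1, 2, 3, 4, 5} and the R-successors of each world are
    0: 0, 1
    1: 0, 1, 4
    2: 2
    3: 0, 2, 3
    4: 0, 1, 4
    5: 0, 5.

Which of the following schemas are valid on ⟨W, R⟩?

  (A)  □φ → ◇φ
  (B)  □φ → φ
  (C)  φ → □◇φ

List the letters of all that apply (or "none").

R is reflexive: each world relates to itself.
R is not symmetric: 3 R 0 but not 0 R 3.
R is serial: every world has an R-successor.
(A) □φ → ◇φ is axiom D, which corresponds to seriality. R is serial — valid.
(B) □φ → φ (axiom T) characterises the reflexive frames. R is reflexive — valid.
(C) φ → □◇φ is axiom B; it is valid on a frame exactly when R is symmetric. R is not symmetric, so not valid.

A, B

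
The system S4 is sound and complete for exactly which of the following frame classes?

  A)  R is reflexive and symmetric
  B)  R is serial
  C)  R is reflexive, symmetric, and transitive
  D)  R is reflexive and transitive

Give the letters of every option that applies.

(A) this class determines B (= KTB), not S4.
(B) this class determines D, not S4.
(C) this class determines S5, not S4.
(D) S4 is sound and complete for exactly this class.

D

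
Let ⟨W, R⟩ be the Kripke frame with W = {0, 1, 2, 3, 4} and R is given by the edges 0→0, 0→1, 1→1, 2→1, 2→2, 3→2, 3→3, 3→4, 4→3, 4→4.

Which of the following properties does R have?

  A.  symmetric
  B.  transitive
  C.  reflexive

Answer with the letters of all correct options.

C

(A) not symmetric: 0 R 1 but not 1 R 0.
(B) not transitive: 3 R 2 and 2 R 1 but not 3 R 1.
(C) reflexive: each world relates to itself.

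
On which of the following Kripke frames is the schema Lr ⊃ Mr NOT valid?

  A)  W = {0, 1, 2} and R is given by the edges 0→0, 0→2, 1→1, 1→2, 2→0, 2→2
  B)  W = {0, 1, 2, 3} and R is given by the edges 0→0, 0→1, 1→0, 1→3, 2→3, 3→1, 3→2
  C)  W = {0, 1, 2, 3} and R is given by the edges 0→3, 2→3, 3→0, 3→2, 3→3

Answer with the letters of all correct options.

The schema Lr ⊃ Mr is axiom D; it is valid on a frame iff R is serial.
(A) R is serial (every world has an R-successor), so the schema is valid here.
(B) R is serial (every world has an R-successor), so the schema is valid here.
(C) R is not serial (1 has no R-successor), so the schema fails here.

C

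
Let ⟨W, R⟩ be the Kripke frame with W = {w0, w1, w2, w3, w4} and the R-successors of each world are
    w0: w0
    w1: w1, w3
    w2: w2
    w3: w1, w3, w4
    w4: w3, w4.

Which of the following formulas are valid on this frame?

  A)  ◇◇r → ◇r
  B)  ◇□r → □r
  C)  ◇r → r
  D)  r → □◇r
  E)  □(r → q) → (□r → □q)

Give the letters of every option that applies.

D, E

R is symmetric: every R-edge is matched by its reverse.
R is not transitive: w1 R w3 and w3 R w4 but not w1 R w4.
R is not euclidean: w3 R w1 and w3 R w4 but not w1 R w4.
R is not a subset of the identity: w1 R w3 with w1 ≠ w3.
(A) ◇◇r → ◇r is the dual of axiom 4, which corresponds to transitivity. R is not transitive — not valid.
(B) ◇□r → □r is the dual of axiom 5, which corresponds to the euclidean property. R is not euclidean — not valid.
(C) ◇r → r is the converse of T; it holds exactly when R ⊆ identity. Here R ⊄ identity — not valid.
(D) axiom B: valid iff R is symmetric. R is symmetric — valid.
(E) this is just K, valid on every normal frame.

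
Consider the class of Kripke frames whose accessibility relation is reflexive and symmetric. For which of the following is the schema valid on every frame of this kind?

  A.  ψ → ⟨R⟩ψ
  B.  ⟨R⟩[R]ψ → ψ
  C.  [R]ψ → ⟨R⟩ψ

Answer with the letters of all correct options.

Reflexive relations are serial.
(A) ψ → ⟨R⟩ψ is the dual of axiom T, which corresponds to reflexivity. Every such R is reflexive — valid.
(B) the dual of axiom B: valid iff R is symmetric. Every such R is symmetric — valid.
(C) [R]ψ → ⟨R⟩ψ is axiom D, which corresponds to seriality. Every such R is serial — valid.

A, B, C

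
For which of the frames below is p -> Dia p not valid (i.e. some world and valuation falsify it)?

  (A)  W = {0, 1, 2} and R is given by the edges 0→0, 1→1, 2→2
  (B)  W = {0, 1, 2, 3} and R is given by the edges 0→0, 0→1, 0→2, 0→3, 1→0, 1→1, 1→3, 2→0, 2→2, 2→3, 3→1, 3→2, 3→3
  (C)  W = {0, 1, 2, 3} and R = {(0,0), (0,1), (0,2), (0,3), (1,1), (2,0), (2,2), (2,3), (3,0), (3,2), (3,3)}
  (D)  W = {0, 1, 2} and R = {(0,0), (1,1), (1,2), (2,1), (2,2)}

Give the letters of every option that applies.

The schema p -> Dia p is the dual of axiom T; it is valid on a frame iff R is reflexive.
(A) R is reflexive (each world relates to itself), so the schema is valid here.
(B) R is reflexive (each world relates to itself), so the schema is valid here.
(C) R is reflexive (each world relates to itself), so the schema is valid here.
(D) R is reflexive (each world relates to itself), so the schema is valid here.

none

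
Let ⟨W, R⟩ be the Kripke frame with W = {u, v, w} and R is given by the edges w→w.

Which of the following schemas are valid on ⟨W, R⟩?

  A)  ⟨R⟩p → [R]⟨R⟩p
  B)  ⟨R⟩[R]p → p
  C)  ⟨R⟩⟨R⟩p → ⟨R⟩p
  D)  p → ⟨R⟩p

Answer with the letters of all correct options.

A, B, C

R is not reflexive: not u R u.
R is symmetric: every R-edge is matched by its reverse.
R is transitive: R is closed under composition.
R is euclidean: any two R-successors of the same world are R-related.
(A) ⟨R⟩p → [R]⟨R⟩p (axiom 5) characterises the euclidean frames. R is euclidean — valid.
(B) ⟨R⟩[R]p → p is the dual of axiom B, which corresponds to symmetry. R is symmetric — valid.
(C) ⟨R⟩⟨R⟩p → ⟨R⟩p (the dual of axiom 4) characterises the transitive frames. R is transitive — valid.
(D) the dual of axiom T: valid iff R is reflexive. R is not reflexive — not valid.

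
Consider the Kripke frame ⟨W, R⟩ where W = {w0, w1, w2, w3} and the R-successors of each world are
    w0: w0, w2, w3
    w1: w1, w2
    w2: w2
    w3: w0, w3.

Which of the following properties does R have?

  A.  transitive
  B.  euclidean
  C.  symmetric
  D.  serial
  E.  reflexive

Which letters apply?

D, E

(A) not transitive: w3 R w0 and w0 R w2 but not w3 R w2.
(B) not euclidean: w0 R w2 and w0 R w0 but not w2 R w0.
(C) not symmetric: w0 R w2 but not w2 R w0.
(D) serial: every world has an R-successor.
(E) reflexive: each world relates to itself.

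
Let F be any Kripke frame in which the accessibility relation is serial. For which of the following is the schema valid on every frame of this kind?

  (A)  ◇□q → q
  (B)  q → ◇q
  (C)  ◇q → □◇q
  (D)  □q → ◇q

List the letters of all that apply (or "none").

D

(A) the dual of axiom B: valid iff R is symmetric. Such an R need not be symmetric — not valid.
(B) q → ◇q is the dual of axiom T; it is valid on a frame exactly when R is reflexive. Such an R need not be reflexive, so not valid.
(C) ◇q → □◇q is axiom 5, which corresponds to the euclidean property. Such an R need not be euclidean — not valid.
(D) □q → ◇q (axiom D) characterises the serial frames. Every such R is serial — valid.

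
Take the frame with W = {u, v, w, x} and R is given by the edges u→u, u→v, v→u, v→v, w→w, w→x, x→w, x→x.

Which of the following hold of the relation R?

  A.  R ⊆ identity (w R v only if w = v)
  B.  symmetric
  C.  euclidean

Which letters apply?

B, C

(A) not ⊆ identity: u R v with u ≠ v.
(B) symmetric: every R-edge is matched by its reverse.
(C) euclidean: any two R-successors of the same world are R-related.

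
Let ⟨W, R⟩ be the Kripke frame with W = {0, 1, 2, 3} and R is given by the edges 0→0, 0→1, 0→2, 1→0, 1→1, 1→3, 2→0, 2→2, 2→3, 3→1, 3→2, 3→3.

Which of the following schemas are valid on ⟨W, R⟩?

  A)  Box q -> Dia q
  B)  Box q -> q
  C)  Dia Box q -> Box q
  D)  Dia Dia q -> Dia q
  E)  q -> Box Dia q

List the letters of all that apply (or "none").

A, B, E

R is reflexive: each world relates to itself.
R is symmetric: every R-edge is matched by its reverse.
R is not transitive: 0 R 1 and 1 R 3 but not 0 R 3.
R is not euclidean: 0 R 1 and 0 R 2 but not 1 R 2.
R is serial: every world has an R-successor.
(A) Box q -> Dia q is axiom D; it is valid on a frame exactly when R is serial. R is serial, so valid.
(B) Box q -> q is axiom T; it is valid on a frame exactly when R is reflexive. R is reflexive, so valid.
(C) Dia Box q -> Box q (the dual of axiom 5) characterises the euclidean frames. R is not euclidean — not valid.
(D) Dia Dia q -> Dia q is the dual of axiom 4; it is valid on a frame exactly when R is transitive. R is not transitive, so not valid.
(E) q -> Box Dia q is axiom B; it is valid on a frame exactly when R is symmetric. R is symmetric, so valid.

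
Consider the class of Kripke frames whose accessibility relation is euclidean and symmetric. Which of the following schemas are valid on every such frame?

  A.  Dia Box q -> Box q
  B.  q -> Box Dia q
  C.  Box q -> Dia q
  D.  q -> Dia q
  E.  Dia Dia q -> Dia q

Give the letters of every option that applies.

A, B, E

A symmetric euclidean relation is transitive (uRv and vRw give vRu by symmetry, then uRw by the euclidean condition, applied at v).
(A) the dual of axiom 5: valid iff R is euclidean. Every such R is euclidean — valid.
(B) q -> Box Dia q is axiom B; it is valid on a frame exactly when R is symmetric. Every such R is symmetric, so valid.
(C) Box q -> Dia q is axiom D, which corresponds to seriality. Such an R need not be serial — not valid.
(D) q -> Dia q (the dual of axiom T) characterises the reflexive frames. Such an R need not be reflexive — not valid.
(E) Dia Dia q -> Dia q is the dual of axiom 4; it is valid on a frame exactly when R is transitive. Every such R is transitive, so valid.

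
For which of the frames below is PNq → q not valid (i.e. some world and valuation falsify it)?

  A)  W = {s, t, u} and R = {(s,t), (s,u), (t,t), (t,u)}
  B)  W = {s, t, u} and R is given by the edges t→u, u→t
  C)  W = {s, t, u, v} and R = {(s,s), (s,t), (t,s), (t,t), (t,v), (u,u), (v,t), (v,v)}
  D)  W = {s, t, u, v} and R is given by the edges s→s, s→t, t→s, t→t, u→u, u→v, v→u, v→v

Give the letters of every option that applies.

The schema PNq → q is the dual of axiom B; it is valid on a frame iff R is symmetric.
(A) R is not symmetric (s R t but not t R s), so the schema fails here.
(B) R is symmetric (every R-edge is matched by its reverse), so the schema is valid here.
(C) R is symmetric (every R-edge is matched by its reverse), so the schema is valid here.
(D) R is symmetric (every R-edge is matched by its reverse), so the schema is valid here.

A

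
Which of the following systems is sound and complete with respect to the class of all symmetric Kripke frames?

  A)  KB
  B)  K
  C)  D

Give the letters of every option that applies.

(A) KB is determined by exactly this class.
(B) K is determined by the class of arbitrary frames.
(C) D is determined by the class of serial frames.

A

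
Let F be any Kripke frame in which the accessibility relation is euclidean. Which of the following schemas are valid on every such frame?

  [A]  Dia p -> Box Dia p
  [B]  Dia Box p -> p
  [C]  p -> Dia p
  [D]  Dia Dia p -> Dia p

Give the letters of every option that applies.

A

(A) Dia p -> Box Dia p is axiom 5, which corresponds to the euclidean property. Every such R is euclidean — valid.
(B) Dia Box p -> p is the dual of axiom B; it is valid on a frame exactly when R is symmetric. Such an R need not be symmetric, so not valid.
(C) the dual of axiom T: valid iff R is reflexive. Such an R need not be reflexive — not valid.
(D) the dual of axiom 4: valid iff R is transitive. Such an R need not be transitive — not valid.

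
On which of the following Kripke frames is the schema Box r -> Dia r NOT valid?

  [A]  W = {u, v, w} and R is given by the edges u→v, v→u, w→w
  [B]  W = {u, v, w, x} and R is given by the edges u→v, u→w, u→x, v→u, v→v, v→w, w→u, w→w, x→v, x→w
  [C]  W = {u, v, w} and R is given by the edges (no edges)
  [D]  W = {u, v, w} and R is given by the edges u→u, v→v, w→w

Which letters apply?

The schema Box r -> Dia r is axiom D; it is valid on a frame iff R is serial.
(A) R is serial (every world has an R-successor), so the schema is valid here.
(B) R is serial (every world has an R-successor), so the schema is valid here.
(C) R is not serial (u has no R-successor), so the schema fails here.
(D) R is serial (every world has an R-successor), so the schema is valid here.

C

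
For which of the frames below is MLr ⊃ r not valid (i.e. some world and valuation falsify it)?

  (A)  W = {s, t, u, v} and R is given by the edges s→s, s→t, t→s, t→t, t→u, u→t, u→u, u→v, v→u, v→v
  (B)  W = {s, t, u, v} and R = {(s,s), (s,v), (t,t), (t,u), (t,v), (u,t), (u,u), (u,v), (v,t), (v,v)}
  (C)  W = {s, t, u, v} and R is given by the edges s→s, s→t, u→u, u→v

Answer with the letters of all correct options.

B, C

The schema MLr ⊃ r is the dual of axiom B; it is valid on a frame iff R is symmetric.
(A) R is symmetric (every R-edge is matched by its reverse), so the schema is valid here.
(B) R is not symmetric (s R v but not v R s), so the schema fails here.
(C) R is not symmetric (s R t but not t R s), so the schema fails here.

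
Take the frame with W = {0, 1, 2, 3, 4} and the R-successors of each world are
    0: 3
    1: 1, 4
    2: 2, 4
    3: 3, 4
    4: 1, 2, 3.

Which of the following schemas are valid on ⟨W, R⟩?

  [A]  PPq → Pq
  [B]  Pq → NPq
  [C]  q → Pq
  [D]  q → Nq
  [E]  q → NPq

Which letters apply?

none

R is not reflexive: not 0 R 0.
R is not symmetric: 0 R 3 but not 3 R 0.
R is not transitive: 0 R 3 and 3 R 4 but not 0 R 4.
R is not euclidean: 4 R 1 and 4 R 2 but not 1 R 2.
R is not a subset of the identity: 0 R 3 with 0 ≠ 3.
(A) PPq → Pq is the dual of axiom 4; it is valid on a frame exactly when R is transitive. R is not transitive, so not valid.
(B) axiom 5: valid iff R is euclidean. R is not euclidean — not valid.
(C) the dual of axiom T: valid iff R is reflexive. R is not reflexive — not valid.
(D) q → Nq is equivalent to ◇p→p; it holds exactly when R ⊆ identity. Here R ⊄ identity — not valid.
(E) q → NPq is axiom B, which corresponds to symmetry. R is not symmetric — not valid.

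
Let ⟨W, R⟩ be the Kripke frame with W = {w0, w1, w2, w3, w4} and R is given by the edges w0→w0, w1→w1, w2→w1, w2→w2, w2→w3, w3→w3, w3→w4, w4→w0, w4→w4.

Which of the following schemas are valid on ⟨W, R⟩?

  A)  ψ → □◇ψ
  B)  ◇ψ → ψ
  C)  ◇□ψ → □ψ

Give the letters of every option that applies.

R is not symmetric: w2 R w1 but not w1 R w2.
R is not euclidean: w2 R w1 and w2 R w2 but not w1 R w2.
R is not a subset of the identity: w2 R w1 with w2 ≠ w1.
(A) ψ → □◇ψ is axiom B; it is valid on a frame exactly when R is symmetric. R is not symmetric, so not valid.
(B) ◇ψ → ψ is valid only on frames where every R-edge is a self-loop. Here R ⊄ identity — not valid.
(C) ◇□ψ → □ψ (the dual of axiom 5) characterises the euclidean frames. R is not euclidean — not valid.

none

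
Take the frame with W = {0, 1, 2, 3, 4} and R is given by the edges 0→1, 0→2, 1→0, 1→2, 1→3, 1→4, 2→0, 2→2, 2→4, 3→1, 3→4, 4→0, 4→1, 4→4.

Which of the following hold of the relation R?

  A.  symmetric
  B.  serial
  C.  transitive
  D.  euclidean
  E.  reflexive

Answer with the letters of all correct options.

(A) not symmetric: 1 R 2 but not 2 R 1.
(B) serial: every world has an R-successor.
(C) not transitive: 0 R 1 and 1 R 0 but not 0 R 0.
(D) not euclidean: 0 R 2 and 0 R 1 but not 2 R 1.
(E) not reflexive: not 0 R 0.

B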